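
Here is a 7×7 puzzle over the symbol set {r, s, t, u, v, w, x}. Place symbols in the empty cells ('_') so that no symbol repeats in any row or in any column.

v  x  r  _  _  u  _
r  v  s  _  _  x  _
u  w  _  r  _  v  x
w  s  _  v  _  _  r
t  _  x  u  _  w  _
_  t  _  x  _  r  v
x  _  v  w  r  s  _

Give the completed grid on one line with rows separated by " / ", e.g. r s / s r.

v x r s t u w / r v s t w x u / u w t r s v x / w s u v x t r / t r x u v w s / s t w x u r v / x u v w r s t

Cell (r2,c4): row 2 has {r,s,v,x}; column 4 has {r,u,v,w,x} → t.
Cell (r3,c3): row 3 has {r,u,v,w,x}; column 3 has {r,s,v,x} → t.
Cell (r3,c5): row 3 has {r,t,u,v,w,x}; column 5 has {r} → s.
Cell (r4,c3): row 4 has {r,s,v,w}; column 3 has {r,s,t,v,x} → u.
Cell (r4,c6): row 4 has {r,s,u,v,w}; column 6 has {r,s,u,v,w,x} → t.
Cell (r5,c2): row 5 has {t,u,w,x}; column 2 has {s,t,v,w,x} → r.
Cell (r5,c5): row 5 has {r,t,u,w,x}; column 5 has {r,s} → v.
Cell (r5,c7): row 5 has {r,t,u,v,w,x}; column 7 has {r,v,x} → s.
Cell (r6,c1): row 6 has {r,t,v,x}; column 1 has {r,t,u,v,w,x} → s.
Cell (r6,c3): row 6 has {r,s,t,v,x}; column 3 has {r,s,t,u,v,x} → w.
Cell (r6,c5): row 6 has {r,s,t,v,w,x}; column 5 has {r,s,v} → u.
Cell (r7,c2): row 7 has {r,s,v,w,x}; column 2 has {r,s,t,v,w,x} → u.
Cell (r7,c7): row 7 has {r,s,u,v,w,x}; column 7 has {r,s,v,x} → t.
Cell (r1,c4): row 1 has {r,u,v,x}; column 4 has {r,t,u,v,w,x} → s.
Cell (r1,c7): row 1 has {r,s,u,v,x}; column 7 has {r,s,t,v,x} → w.
Cell (r2,c5): row 2 has {r,s,t,v,x}; column 5 has {r,s,u,v} → w.
Cell (r2,c7): row 2 has {r,s,t,v,w,x}; column 7 has {r,s,t,v,w,x} → u.
Cell (r4,c5): row 4 has {r,s,t,u,v,w}; column 5 has {r,s,u,v,w} → x.
Cell (r1,c5): row 1 has {r,s,u,v,w,x}; column 5 has {r,s,u,v,w,x} → t.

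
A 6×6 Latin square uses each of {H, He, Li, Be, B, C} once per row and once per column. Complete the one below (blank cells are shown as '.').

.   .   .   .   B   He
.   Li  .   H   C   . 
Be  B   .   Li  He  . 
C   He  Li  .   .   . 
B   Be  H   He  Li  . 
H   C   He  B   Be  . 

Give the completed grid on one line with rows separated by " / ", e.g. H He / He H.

Li H Be C B He / He Li B H C Be / Be B C Li He H / C He Li Be H B / B Be H He Li C / H C He B Be Li

At row 1, column 1: row 1 has {He,B}; column 1 has {H,Be,B,C}; that leaves Li.
At row 1, column 2: row 1 has {He,Li,B}; column 2 has {He,Li,Be,B,C}; that leaves H.
At row 2, column 1: row 2 has {H,Li,C}; column 1 has {H,Li,Be,B,C}; that leaves He.
At row 3, column 3: row 3 has {He,Li,Be,B}; column 3 has {H,He,Li}; that leaves C.
At row 3, column 6: row 3 has {He,Li,Be,B,C}; column 6 has {He}; that leaves H.
At row 4, column 4: row 4 has {He,Li,C}; column 4 has {H,He,Li,B}; that leaves Be.
At row 4, column 5: row 4 has {He,Li,Be,C}; column 5 has {He,Li,Be,B,C}; that leaves H.
At row 4, column 6: row 4 has {H,He,Li,Be,C}; column 6 has {H,He}; that leaves B.
At row 5, column 6: row 5 has {H,He,Li,Be,B}; column 6 has {H,He,B}; that leaves C.
At row 6, column 6: row 6 has {H,He,Be,B,C}; column 6 has {H,He,B,C}; that leaves Li.
At row 1, column 3: row 1 has {H,He,Li,B}; column 3 has {H,He,Li,C}; that leaves Be.
At row 1, column 4: row 1 has {H,He,Li,Be,B}; column 4 has {H,He,Li,Be,B}; that leaves C.
At row 2, column 3: row 2 has {H,He,Li,C}; column 3 has {H,He,Li,Be,C}; that leaves B.
At row 2, column 6: row 2 has {H,He,Li,B,C}; column 6 has {H,He,Li,B,C}; that leaves Be.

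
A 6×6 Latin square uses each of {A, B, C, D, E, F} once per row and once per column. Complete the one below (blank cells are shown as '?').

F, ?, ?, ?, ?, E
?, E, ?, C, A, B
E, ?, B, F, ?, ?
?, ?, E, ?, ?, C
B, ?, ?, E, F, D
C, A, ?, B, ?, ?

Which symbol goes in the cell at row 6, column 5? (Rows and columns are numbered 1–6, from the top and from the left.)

E

Cell (r2,c1): row 2 has {A,B,C,E}; column 1 has {B,C,E,F} → D.
Cell (r2,c3): row 2 has {A,B,C,D,E}; column 3 has {B,E} → F.
Cell (r3,c6): row 3 has {B,E,F}; column 6 has {B,C,D,E} → A.
Cell (r4,c1): row 4 has {C,E}; column 1 has {B,C,D,E,F} → A.
Cell (r4,c4): row 4 has {A,C,E}; column 4 has {B,C,E,F} → D.
Cell (r4,c5): row 4 has {A,C,D,E}; column 5 has {A,F} → B.
Cell (r5,c2): row 5 has {B,D,E,F}; column 2 has {A,E} → C.
Cell (r5,c3): row 5 has {B,C,D,E,F}; column 3 has {B,E,F} → A.
Cell (r6,c3): row 6 has {A,B,C}; column 3 has {A,B,E,F} → D.
Cell (r6,c5): row 6 has {A,B,C,D}; column 5 has {A,B,F} → E.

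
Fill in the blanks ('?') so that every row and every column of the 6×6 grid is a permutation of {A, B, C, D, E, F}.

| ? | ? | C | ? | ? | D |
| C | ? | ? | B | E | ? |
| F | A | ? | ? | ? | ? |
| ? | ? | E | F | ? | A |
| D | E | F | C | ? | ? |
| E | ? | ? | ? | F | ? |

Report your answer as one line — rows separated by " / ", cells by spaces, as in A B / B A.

A F C E B D / C D A B E F / F A B D C E / B C E F D A / D E F C A B / E B D A F C

row 2 has {B,C,E}; column 6 has {A,D} — only F is left for (r2,c6).
row 4 has {A,E,F}; column 1 has {C,D,E,F} — only B is left for (r4,c1).
row 5 has {C,D,E,F}; column 6 has {A,D,F} — only B is left for (r5,c6).
row 6 has {E,F}; column 6 has {A,B,D,F} — only C is left for (r6,c6).
row 1 has {C,D}; column 1 has {B,C,D,E,F} — only A is left for (r1,c1).
row 1 has {A,C,D}; column 4 has {B,C,F} — only E is left for (r1,c4).
row 1 has {A,C,D,E}; column 5 has {E,F} — only B is left for (r1,c5).
row 2 has {B,C,E,F}; column 2 has {A,E} — only D is left for (r2,c2).
row 2 has {B,C,D,E,F}; column 3 has {C,E,F} — only A is left for (r2,c3).
row 3 has {A,F}; column 4 has {B,C,E,F} — only D is left for (r3,c4).
row 3 has {A,D,F}; column 5 has {B,E,F} — only C is left for (r3,c5).
row 3 has {A,C,D,F}; column 6 has {A,B,C,D,F} — only E is left for (r3,c6).
row 4 has {A,B,E,F}; column 2 has {A,D,E} — only C is left for (r4,c2).
row 4 has {A,B,C,E,F}; column 5 has {B,C,E,F} — only D is left for (r4,c5).
row 5 has {B,C,D,E,F}; column 5 has {B,C,D,E,F} — only A is left for (r5,c5).
row 6 has {C,E,F}; column 2 has {A,C,D,E} — only B is left for (r6,c2).
row 6 has {B,C,E,F}; column 3 has {A,C,E,F} — only D is left for (r6,c3).
row 6 has {B,C,D,E,F}; column 4 has {B,C,D,E,F} — only A is left for (r6,c4).
row 1 has {A,B,C,D,E}; column 2 has {A,B,C,D,E} — only F is left for (r1,c2).
row 3 has {A,C,D,E,F}; column 3 has {A,C,D,E,F} — only B is left for (r3,c3).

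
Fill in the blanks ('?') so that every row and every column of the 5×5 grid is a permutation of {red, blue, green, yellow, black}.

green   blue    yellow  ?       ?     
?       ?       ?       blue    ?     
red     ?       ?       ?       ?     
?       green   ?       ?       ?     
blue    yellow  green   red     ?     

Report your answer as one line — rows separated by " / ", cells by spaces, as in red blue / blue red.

green blue yellow black red / yellow red black blue green / red black blue green yellow / black green red yellow blue / blue yellow green red black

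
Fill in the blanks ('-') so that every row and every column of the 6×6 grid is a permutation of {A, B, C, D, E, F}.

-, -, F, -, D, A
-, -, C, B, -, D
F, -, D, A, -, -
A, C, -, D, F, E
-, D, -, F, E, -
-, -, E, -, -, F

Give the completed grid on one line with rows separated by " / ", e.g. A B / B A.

(r2,c1) = E
(r2,c5) = A
(r4,c3) = B
(r5,c3) = A
(r6,c4) = C
(r6,c5) = B
(r1,c4) = E
(r2,c2) = F
(r3,c5) = C
(r3,c6) = B
(r5,c6) = C
(r6,c1) = D
(r6,c2) = A
(r1,c2) = B
(r3,c2) = E
(r5,c1) = B
(r1,c1) = C

C B F E D A / E F C B A D / F E D A C B / A C B D F E / B D A F E C / D A E C B F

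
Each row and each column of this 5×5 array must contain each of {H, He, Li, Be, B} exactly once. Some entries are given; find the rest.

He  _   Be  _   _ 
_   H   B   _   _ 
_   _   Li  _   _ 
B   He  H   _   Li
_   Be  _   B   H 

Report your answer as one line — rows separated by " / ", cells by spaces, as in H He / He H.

row 1 has {He,Be}; column 5 has {H,Li} — only B is left for (r1,c5).
row 3 has {Li}; column 2 has {H,He,Be} — only B is left for (r3,c2).
row 4 has {H,He,Li,B}; column 4 has {B} — only Be is left for (r4,c4).
row 5 has {H,Be,B}; column 1 has {He,B} — only Li is left for (r5,c1).
row 5 has {H,Li,Be,B}; column 3 has {H,Li,Be,B} — only He is left for (r5,c3).
row 1 has {He,Be,B}; column 2 has {H,He,Be,B} — only Li is left for (r1,c2).
row 1 has {He,Li,Be,B}; column 4 has {Be,B} — only H is left for (r1,c4).
row 2 has {H,B}; column 1 has {He,Li,B} — only Be is left for (r2,c1).
row 2 has {H,Be,B}; column 5 has {H,Li,B} — only He is left for (r2,c5).
row 3 has {Li,B}; column 1 has {He,Li,Be,B} — only H is left for (r3,c1).
row 3 has {H,Li,B}; column 4 has {H,Be,B} — only He is left for (r3,c4).
row 3 has {H,He,Li,B}; column 5 has {H,He,Li,B} — only Be is left for (r3,c5).
row 2 has {H,He,Be,B}; column 4 has {H,He,Be,B} — only Li is left for (r2,c4).

He Li Be H B / Be H B Li He / H B Li He Be / B He H Be Li / Li Be He B H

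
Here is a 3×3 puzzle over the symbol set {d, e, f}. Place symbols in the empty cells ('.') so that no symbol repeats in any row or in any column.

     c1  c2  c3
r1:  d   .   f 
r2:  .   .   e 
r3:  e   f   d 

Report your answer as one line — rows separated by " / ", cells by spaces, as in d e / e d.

d e f / f d e / e f d

row 1 has {d,f}; column 2 has {f} — only e is left for (r1,c2).
row 2 has {e}; column 1 has {d,e} — only f is left for (r2,c1).
row 2 has {e,f}; column 2 has {e,f} — only d is left for (r2,c2).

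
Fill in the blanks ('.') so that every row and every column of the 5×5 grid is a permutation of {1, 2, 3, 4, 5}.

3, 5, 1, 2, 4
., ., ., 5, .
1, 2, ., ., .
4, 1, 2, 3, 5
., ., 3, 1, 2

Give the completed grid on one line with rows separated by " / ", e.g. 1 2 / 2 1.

3 5 1 2 4 / 2 3 4 5 1 / 1 2 5 4 3 / 4 1 2 3 5 / 5 4 3 1 2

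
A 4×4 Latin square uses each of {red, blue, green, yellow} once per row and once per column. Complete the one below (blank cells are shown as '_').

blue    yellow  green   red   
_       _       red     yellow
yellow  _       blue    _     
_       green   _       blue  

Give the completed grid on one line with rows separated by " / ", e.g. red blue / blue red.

blue yellow green red / green blue red yellow / yellow red blue green / red green yellow blue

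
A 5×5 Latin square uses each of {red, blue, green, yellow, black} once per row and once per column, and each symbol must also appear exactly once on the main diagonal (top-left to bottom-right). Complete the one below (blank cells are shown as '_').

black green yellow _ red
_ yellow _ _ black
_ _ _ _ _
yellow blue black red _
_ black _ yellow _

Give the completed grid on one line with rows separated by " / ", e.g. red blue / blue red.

black green yellow blue red / red yellow blue green black / blue red green black yellow / yellow blue black red green / green black red yellow blue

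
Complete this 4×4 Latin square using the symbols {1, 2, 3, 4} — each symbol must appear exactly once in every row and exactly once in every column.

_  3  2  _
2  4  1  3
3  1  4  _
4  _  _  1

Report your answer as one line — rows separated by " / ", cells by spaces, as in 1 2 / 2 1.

1 3 2 4 / 2 4 1 3 / 3 1 4 2 / 4 2 3 1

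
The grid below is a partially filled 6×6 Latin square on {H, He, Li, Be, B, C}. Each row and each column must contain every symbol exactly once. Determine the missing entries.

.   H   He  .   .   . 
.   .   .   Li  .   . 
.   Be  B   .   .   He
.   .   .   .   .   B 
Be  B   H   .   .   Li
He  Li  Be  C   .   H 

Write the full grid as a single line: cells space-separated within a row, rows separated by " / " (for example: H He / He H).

Li H He B Be C / B He C Li H Be / C Be B H Li He / H C Li Be He B / Be B H He C Li / He Li Be C B H

(r2,c3) = C
(r2,c6) = Be
(r3,c4) = H
(r4,c3) = Li
(r5,c4) = He
(r5,c5) = C
(r6,c5) = B
(r1,c6) = C
(r2,c2) = He
(r2,c5) = H
(r3,c5) = Li
(r4,c2) = C
(r4,c4) = Be
(r4,c5) = He
(r1,c4) = B
(r1,c5) = Be
(r2,c1) = B
(r3,c1) = C
(r4,c1) = H
(r1,c1) = Li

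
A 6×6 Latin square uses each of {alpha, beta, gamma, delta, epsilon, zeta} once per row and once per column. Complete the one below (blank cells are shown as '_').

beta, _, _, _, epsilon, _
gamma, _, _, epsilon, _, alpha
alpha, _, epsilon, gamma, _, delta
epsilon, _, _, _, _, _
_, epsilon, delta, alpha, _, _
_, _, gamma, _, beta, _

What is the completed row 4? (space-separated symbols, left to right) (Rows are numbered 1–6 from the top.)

epsilon delta zeta beta alpha gamma

(r3,c5): row 3 has {alpha,gamma,delta,epsilon}; column 5 has {beta,epsilon}, so it must be zeta.
(r5,c1): row 5 has {alpha,delta,epsilon}; column 1 has {alpha,beta,gamma,epsilon}, so it must be zeta.
(r5,c5): row 5 has {alpha,delta,epsilon,zeta}; column 5 has {beta,epsilon,zeta}, so it must be gamma.
(r5,c6): row 5 has {alpha,gamma,delta,epsilon,zeta}; column 6 has {alpha,delta}, so it must be beta.
(r6,c1): row 6 has {beta,gamma}; column 1 has {alpha,beta,gamma,epsilon,zeta}, so it must be delta.
(r6,c4): row 6 has {beta,gamma,delta}; column 4 has {alpha,gamma,epsilon}, so it must be zeta.
(r6,c6): row 6 has {beta,gamma,delta,zeta}; column 6 has {alpha,beta,delta}, so it must be epsilon.
(r1,c4): row 1 has {beta,epsilon}; column 4 has {alpha,gamma,epsilon,zeta}, so it must be delta.
(r2,c5): row 2 has {alpha,gamma,epsilon}; column 5 has {beta,gamma,epsilon,zeta}, so it must be delta.
(r3,c2): row 3 has {alpha,gamma,delta,epsilon,zeta}; column 2 has {epsilon}, so it must be beta.
(r4,c4): row 4 has {epsilon}; column 4 has {alpha,gamma,delta,epsilon,zeta}, so it must be beta.
(r4,c5): row 4 has {beta,epsilon}; column 5 has {beta,gamma,delta,epsilon,zeta}, so it must be alpha.
(r6,c2): row 6 has {beta,gamma,delta,epsilon,zeta}; column 2 has {beta,epsilon}, so it must be alpha.
(r2,c2): row 2 has {alpha,gamma,delta,epsilon}; column 2 has {alpha,beta,epsilon}, so it must be zeta.
(r2,c3): row 2 has {alpha,gamma,delta,epsilon,zeta}; column 3 has {gamma,delta,epsilon}, so it must be beta.
(r4,c3): row 4 has {alpha,beta,epsilon}; column 3 has {beta,gamma,delta,epsilon}, so it must be zeta.
(r4,c6): row 4 has {alpha,beta,epsilon,zeta}; column 6 has {alpha,beta,delta,epsilon}, so it must be gamma.
(r1,c2): row 1 has {beta,delta,epsilon}; column 2 has {alpha,beta,epsilon,zeta}, so it must be gamma.
(r1,c3): row 1 has {beta,gamma,delta,epsilon}; column 3 has {beta,gamma,delta,epsilon,zeta}, so it must be alpha.
(r1,c6): row 1 has {alpha,beta,gamma,delta,epsilon}; column 6 has {alpha,beta,gamma,delta,epsilon}, so it must be zeta.
(r4,c2): row 4 has {alpha,beta,gamma,epsilon,zeta}; column 2 has {alpha,beta,gamma,epsilon,zeta}, so it must be delta.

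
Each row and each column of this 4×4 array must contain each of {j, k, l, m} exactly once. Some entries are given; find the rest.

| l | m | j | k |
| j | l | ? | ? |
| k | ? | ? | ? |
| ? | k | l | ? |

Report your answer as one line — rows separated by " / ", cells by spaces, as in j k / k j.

row 2 has {j,l}; column 4 has {k} — only m is left for (r2,c4).
row 3 has {k}; column 2 has {k,l,m} — only j is left for (r3,c2).
row 3 has {j,k}; column 3 has {j,l} — only m is left for (r3,c3).
row 3 has {j,k,m}; column 4 has {k,m} — only l is left for (r3,c4).
row 4 has {k,l}; column 1 has {j,k,l} — only m is left for (r4,c1).
row 4 has {k,l,m}; column 4 has {k,l,m} — only j is left for (r4,c4).
row 2 has {j,l,m}; column 3 has {j,l,m} — only k is left for (r2,c3).

l m j k / j l k m / k j m l / m k l j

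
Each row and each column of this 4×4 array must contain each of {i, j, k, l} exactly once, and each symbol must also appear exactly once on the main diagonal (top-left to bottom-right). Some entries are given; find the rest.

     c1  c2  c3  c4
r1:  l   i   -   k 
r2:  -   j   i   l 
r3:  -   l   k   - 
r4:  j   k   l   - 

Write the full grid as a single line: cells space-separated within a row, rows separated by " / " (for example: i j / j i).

(r1,c3) = j
(r2,c1) = k
(r3,c1) = i
(r3,c4) = j
(r4,c4) = i

l i j k / k j i l / i l k j / j k l i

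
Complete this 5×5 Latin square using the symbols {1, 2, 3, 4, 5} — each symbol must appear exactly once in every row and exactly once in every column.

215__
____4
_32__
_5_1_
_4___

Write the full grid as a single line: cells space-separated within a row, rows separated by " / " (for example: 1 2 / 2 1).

2 1 5 4 3 / 5 2 1 3 4 / 4 3 2 5 1 / 3 5 4 1 2 / 1 4 3 2 5

(r1,c5) = 3
(r2,c2) = 2
(r4,c5) = 2
(r1,c4) = 4
(r3,c4) = 5
(r3,c5) = 1
(r5,c5) = 5
(r2,c4) = 3
(r3,c1) = 4
(r4,c1) = 3
(r4,c3) = 4
(r5,c1) = 1
(r5,c3) = 3
(r5,c4) = 2
(r2,c1) = 5
(r2,c3) = 1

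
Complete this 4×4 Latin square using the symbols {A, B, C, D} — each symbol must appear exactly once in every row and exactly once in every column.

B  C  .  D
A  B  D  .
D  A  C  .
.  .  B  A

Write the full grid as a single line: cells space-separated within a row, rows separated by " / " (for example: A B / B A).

B C A D / A B D C / D A C B / C D B A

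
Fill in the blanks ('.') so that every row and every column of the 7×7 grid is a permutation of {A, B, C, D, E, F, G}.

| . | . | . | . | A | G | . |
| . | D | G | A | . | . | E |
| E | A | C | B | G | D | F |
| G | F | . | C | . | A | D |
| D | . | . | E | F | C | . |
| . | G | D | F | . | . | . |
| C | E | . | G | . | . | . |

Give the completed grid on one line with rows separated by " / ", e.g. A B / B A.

F C E D A G B / B D G A C F E / E A C B G D F / G F B C E A D / D B A E F C G / A G D F B E C / C E F G D B A

Cell (r1,c4): row 1 has {A,G}; column 4 has {A,B,C,E,F,G} → D.
Cell (r5,c2): row 5 has {C,D,E,F}; column 2 has {A,D,E,F,G} → B.
Cell (r5,c3): row 5 has {B,C,D,E,F}; column 3 has {C,D,G} → A.
Cell (r5,c7): row 5 has {A,B,C,D,E,F}; column 7 has {D,E,F} → G.
Cell (r1,c2): row 1 has {A,D,G}; column 2 has {A,B,D,E,F,G} → C.
Cell (r1,c7): row 1 has {A,C,D,G}; column 7 has {D,E,F,G} → B.
Cell (r7,c7): row 7 has {C,E,G}; column 7 has {B,D,E,F,G} → A.
Cell (r1,c1): row 1 has {A,B,C,D,G}; column 1 has {C,D,E,G} → F.
Cell (r1,c3): row 1 has {A,B,C,D,F,G}; column 3 has {A,C,D,G} → E.
Cell (r2,c1): row 2 has {A,D,E,G}; column 1 has {C,D,E,F,G} → B.
Cell (r2,c5): row 2 has {A,B,D,E,G}; column 5 has {A,F,G} → C.
Cell (r2,c6): row 2 has {A,B,C,D,E,G}; column 6 has {A,C,D,G} → F.
Cell (r4,c3): row 4 has {A,C,D,F,G}; column 3 has {A,C,D,E,G} → B.
Cell (r4,c5): row 4 has {A,B,C,D,F,G}; column 5 has {A,C,F,G} → E.
Cell (r6,c1): row 6 has {D,F,G}; column 1 has {B,C,D,E,F,G} → A.
Cell (r6,c5): row 6 has {A,D,F,G}; column 5 has {A,C,E,F,G} → B.
Cell (r6,c6): row 6 has {A,B,D,F,G}; column 6 has {A,C,D,F,G} → E.
Cell (r6,c7): row 6 has {A,B,D,E,F,G}; column 7 has {A,B,D,E,F,G} → C.
Cell (r7,c3): row 7 has {A,C,E,G}; column 3 has {A,B,C,D,E,G} → F.
Cell (r7,c5): row 7 has {A,C,E,F,G}; column 5 has {A,B,C,E,F,G} → D.
Cell (r7,c6): row 7 has {A,C,D,E,F,G}; column 6 has {A,C,D,E,F,G} → B.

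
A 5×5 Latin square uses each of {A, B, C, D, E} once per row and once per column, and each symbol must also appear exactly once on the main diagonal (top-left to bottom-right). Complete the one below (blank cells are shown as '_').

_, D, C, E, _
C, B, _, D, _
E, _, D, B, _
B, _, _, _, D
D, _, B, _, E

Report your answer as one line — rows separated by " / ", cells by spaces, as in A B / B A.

A D C E B / C B E D A / E A D B C / B E A C D / D C B A E

(r1,c1): row 1 has {C,D,E}; column 1 has {B,C,D,E}; the diagonal has {B,D,E}, so it must be A.
(r1,c5): row 1 has {A,C,D,E}; column 5 has {D,E}, so it must be B.
(r2,c5): row 2 has {B,C,D}; column 5 has {B,D,E}, so it must be A.
(r3,c5): row 3 has {B,D,E}; column 5 has {A,B,D,E}, so it must be C.
(r4,c4): row 4 has {B,D}; column 4 has {B,D,E}; the diagonal has {A,B,D,E}, so it must be C.
(r5,c4): row 5 has {B,D,E}; column 4 has {B,C,D,E}, so it must be A.
(r2,c3): row 2 has {A,B,C,D}; column 3 has {B,C,D}, so it must be E.
(r3,c2): row 3 has {B,C,D,E}; column 2 has {B,D}, so it must be A.
(r4,c2): row 4 has {B,C,D}; column 2 has {A,B,D}, so it must be E.
(r4,c3): row 4 has {B,C,D,E}; column 3 has {B,C,D,E}, so it must be A.
(r5,c2): row 5 has {A,B,D,E}; column 2 has {A,B,D,E}, so it must be C.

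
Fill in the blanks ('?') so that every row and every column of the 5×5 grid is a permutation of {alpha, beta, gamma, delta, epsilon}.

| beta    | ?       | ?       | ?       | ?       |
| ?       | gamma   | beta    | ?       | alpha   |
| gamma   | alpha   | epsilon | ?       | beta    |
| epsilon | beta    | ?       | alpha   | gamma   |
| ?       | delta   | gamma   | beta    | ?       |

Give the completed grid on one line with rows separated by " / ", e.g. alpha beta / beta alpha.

beta epsilon alpha gamma delta / delta gamma beta epsilon alpha / gamma alpha epsilon delta beta / epsilon beta delta alpha gamma / alpha delta gamma beta epsilon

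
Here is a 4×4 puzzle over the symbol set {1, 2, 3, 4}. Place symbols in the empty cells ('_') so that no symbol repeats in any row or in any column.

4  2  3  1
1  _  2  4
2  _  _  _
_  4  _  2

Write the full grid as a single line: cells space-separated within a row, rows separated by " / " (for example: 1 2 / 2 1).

4 2 3 1 / 1 3 2 4 / 2 1 4 3 / 3 4 1 2

(r2,c2): row 2 has {1,2,4}; column 2 has {2,4}, so it must be 3.
(r3,c2): row 3 has {2}; column 2 has {2,3,4}, so it must be 1.
(r3,c3): row 3 has {1,2}; column 3 has {2,3}, so it must be 4.
(r3,c4): row 3 has {1,2,4}; column 4 has {1,2,4}, so it must be 3.
(r4,c1): row 4 has {2,4}; column 1 has {1,2,4}, so it must be 3.
(r4,c3): row 4 has {2,3,4}; column 3 has {2,3,4}, so it must be 1.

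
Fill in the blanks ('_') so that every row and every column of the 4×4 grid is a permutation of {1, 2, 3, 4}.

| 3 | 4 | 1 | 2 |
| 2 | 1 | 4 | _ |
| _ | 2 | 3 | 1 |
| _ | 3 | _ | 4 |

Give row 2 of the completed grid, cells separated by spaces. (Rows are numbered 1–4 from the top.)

(r2,c4) = 3

2 1 4 3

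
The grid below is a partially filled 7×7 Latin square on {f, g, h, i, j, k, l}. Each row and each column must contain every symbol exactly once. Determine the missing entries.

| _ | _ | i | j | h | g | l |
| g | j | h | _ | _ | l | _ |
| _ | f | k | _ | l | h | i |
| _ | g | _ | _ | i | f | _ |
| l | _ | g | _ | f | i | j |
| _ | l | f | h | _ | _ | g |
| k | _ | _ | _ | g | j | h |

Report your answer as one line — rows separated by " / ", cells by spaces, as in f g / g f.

Cell (r1,c1): row 1 has {g,h,i,j,l}; column 1 has {g,k,l} → f.
Cell (r1,c2): row 1 has {f,g,h,i,j,l}; column 2 has {f,g,j,l} → k.
Cell (r2,c5): row 2 has {g,h,j,l}; column 5 has {f,g,h,i,l} → k.
Cell (r2,c7): row 2 has {g,h,j,k,l}; column 7 has {g,h,i,j,l} → f.
Cell (r3,c1): row 3 has {f,h,i,k,l}; column 1 has {f,g,k,l} → j.
Cell (r3,c4): row 3 has {f,h,i,j,k,l}; column 4 has {h,j} → g.
Cell (r4,c1): row 4 has {f,g,i}; column 1 has {f,g,j,k,l} → h.
Cell (r4,c7): row 4 has {f,g,h,i}; column 7 has {f,g,h,i,j,l} → k.
Cell (r5,c2): row 5 has {f,g,i,j,l}; column 2 has {f,g,j,k,l} → h.
Cell (r5,c4): row 5 has {f,g,h,i,j,l}; column 4 has {g,h,j} → k.
Cell (r6,c1): row 6 has {f,g,h,l}; column 1 has {f,g,h,j,k,l} → i.
Cell (r6,c5): row 6 has {f,g,h,i,l}; column 5 has {f,g,h,i,k,l} → j.
Cell (r6,c6): row 6 has {f,g,h,i,j,l}; column 6 has {f,g,h,i,j,l} → k.
Cell (r7,c2): row 7 has {g,h,j,k}; column 2 has {f,g,h,j,k,l} → i.
Cell (r7,c3): row 7 has {g,h,i,j,k}; column 3 has {f,g,h,i,k} → l.
Cell (r7,c4): row 7 has {g,h,i,j,k,l}; column 4 has {g,h,j,k} → f.
Cell (r2,c4): row 2 has {f,g,h,j,k,l}; column 4 has {f,g,h,j,k} → i.
Cell (r4,c3): row 4 has {f,g,h,i,k}; column 3 has {f,g,h,i,k,l} → j.
Cell (r4,c4): row 4 has {f,g,h,i,j,k}; column 4 has {f,g,h,i,j,k} → l.

f k i j h g l / g j h i k l f / j f k g l h i / h g j l i f k / l h g k f i j / i l f h j k g / k i l f g j h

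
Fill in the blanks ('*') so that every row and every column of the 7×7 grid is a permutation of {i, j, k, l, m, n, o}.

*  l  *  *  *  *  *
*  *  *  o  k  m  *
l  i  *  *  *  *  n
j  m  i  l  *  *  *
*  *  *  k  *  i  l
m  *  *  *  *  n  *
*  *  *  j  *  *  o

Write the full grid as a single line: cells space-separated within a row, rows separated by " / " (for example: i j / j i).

k l o n i j m / n j l o k m i / l i j m o k n / j m i l n o k / o n m k j i l / m o k i l n j / i k n j m l o

row 3 has {i,l,n}; column 4 has {j,k,l,o} — only m is left for (r3,c4).
row 4 has {i,j,l,m}; column 7 has {l,n,o} — only k is left for (r4,c7).
row 6 has {m,n}; column 4 has {j,k,l,m,o} — only i is left for (r6,c4).
row 6 has {i,m,n}; column 7 has {k,l,n,o} — only j is left for (r6,c7).
row 1 has {l}; column 4 has {i,j,k,l,m,o} — only n is left for (r1,c4).
row 2 has {k,m,o}; column 7 has {j,k,l,n,o} — only i is left for (r2,c7).
row 4 has {i,j,k,l,m}; column 6 has {i,m,n} — only o is left for (r4,c6).
row 1 has {l,n}; column 7 has {i,j,k,l,n,o} — only m is left for (r1,c7).
row 2 has {i,k,m,o}; column 1 has {j,l,m} — only n is left for (r2,c1).
row 2 has {i,k,m,n,o}; column 2 has {i,l,m} — only j is left for (r2,c2).
row 2 has {i,j,k,m,n,o}; column 3 has {i} — only l is left for (r2,c3).
row 4 has {i,j,k,l,m,o}; column 5 has {k} — only n is left for (r4,c5).
row 5 has {i,k,l}; column 1 has {j,l,m,n} — only o is left for (r5,c1).
row 5 has {i,k,l,o}; column 2 has {i,j,l,m} — only n is left for (r5,c2).
row 7 has {j,o}; column 2 has {i,j,l,m,n} — only k is left for (r7,c2).
row 7 has {j,k,o}; column 6 has {i,m,n,o} — only l is left for (r7,c6).
row 6 has {i,j,m,n}; column 2 has {i,j,k,l,m,n} — only o is left for (r6,c2).
row 6 has {i,j,m,n,o}; column 3 has {i,l} — only k is left for (r6,c3).
row 6 has {i,j,k,m,n,o}; column 5 has {k,n} — only l is left for (r6,c5).
row 7 has {j,k,l,o}; column 1 has {j,l,m,n,o} — only i is left for (r7,c1).
row 7 has {i,j,k,l,o}; column 5 has {k,l,n} — only m is left for (r7,c5).
row 1 has {l,m,n}; column 1 has {i,j,l,m,n,o} — only k is left for (r1,c1).
row 1 has {k,l,m,n}; column 6 has {i,l,m,n,o} — only j is left for (r1,c6).
row 3 has {i,l,m,n}; column 6 has {i,j,l,m,n,o} — only k is left for (r3,c6).
row 5 has {i,k,l,n,o}; column 5 has {k,l,m,n} — only j is left for (r5,c5).
row 7 has {i,j,k,l,m,o}; column 3 has {i,k,l} — only n is left for (r7,c3).
row 1 has {j,k,l,m,n}; column 3 has {i,k,l,n} — only o is left for (r1,c3).
row 1 has {j,k,l,m,n,o}; column 5 has {j,k,l,m,n} — only i is left for (r1,c5).
row 3 has {i,k,l,m,n}; column 3 has {i,k,l,n,o} — only j is left for (r3,c3).
row 3 has {i,j,k,l,m,n}; column 5 has {i,j,k,l,m,n} — only o is left for (r3,c5).
row 5 has {i,j,k,l,n,o}; column 3 has {i,j,k,l,n,o} — only m is left for (r5,c3).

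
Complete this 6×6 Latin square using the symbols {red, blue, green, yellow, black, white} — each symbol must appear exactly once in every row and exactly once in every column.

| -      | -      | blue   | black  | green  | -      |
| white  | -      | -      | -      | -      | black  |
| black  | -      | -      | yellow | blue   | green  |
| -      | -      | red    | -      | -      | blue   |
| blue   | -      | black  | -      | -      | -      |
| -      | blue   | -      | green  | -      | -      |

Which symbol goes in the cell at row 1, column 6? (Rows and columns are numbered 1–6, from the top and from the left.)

red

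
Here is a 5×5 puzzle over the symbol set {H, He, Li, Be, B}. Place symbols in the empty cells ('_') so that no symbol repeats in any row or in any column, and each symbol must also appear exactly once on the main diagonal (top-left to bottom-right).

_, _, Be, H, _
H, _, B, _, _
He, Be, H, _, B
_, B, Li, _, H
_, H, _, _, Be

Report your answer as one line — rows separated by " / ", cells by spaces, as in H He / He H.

(r3,c4): row 3 has {H,He,Be,B}; column 4 has {H}, so it must be Li.
(r4,c1): row 4 has {H,Li,B}; column 1 has {H,He}, so it must be Be.
(r4,c4): row 4 has {H,Li,Be,B}; column 4 has {H,Li}; the diagonal has {H,Be}, so it must be He.
(r5,c3): row 5 has {H,Be}; column 3 has {H,Li,Be,B}, so it must be He.
(r5,c4): row 5 has {H,He,Be}; column 4 has {H,He,Li}, so it must be B.
(r2,c2): row 2 has {H,B}; column 2 has {H,Be,B}; the diagonal has {H,He,Be}, so it must be Li.
(r2,c4): row 2 has {H,Li,B}; column 4 has {H,He,Li,B}, so it must be Be.
(r2,c5): row 2 has {H,Li,Be,B}; column 5 has {H,Be,B}, so it must be He.
(r5,c1): row 5 has {H,He,Be,B}; column 1 has {H,He,Be}, so it must be Li.
(r1,c1): row 1 has {H,Be}; column 1 has {H,He,Li,Be}; the diagonal has {H,He,Li,Be}, so it must be B.
(r1,c2): row 1 has {H,Be,B}; column 2 has {H,Li,Be,B}, so it must be He.
(r1,c5): row 1 has {H,He,Be,B}; column 5 has {H,He,Be,B}, so it must be Li.

B He Be H Li / H Li B Be He / He Be H Li B / Be B Li He H / Li H He B Be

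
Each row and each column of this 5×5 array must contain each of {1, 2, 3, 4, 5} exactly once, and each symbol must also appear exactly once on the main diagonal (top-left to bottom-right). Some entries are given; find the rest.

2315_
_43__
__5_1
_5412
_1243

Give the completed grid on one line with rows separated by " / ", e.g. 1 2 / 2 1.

2 3 1 5 4 / 1 4 3 2 5 / 4 2 5 3 1 / 3 5 4 1 2 / 5 1 2 4 3

(r1,c5) = 4
(r2,c4) = 2
(r2,c5) = 5
(r3,c2) = 2
(r3,c4) = 3
(r4,c1) = 3
(r5,c1) = 5
(r2,c1) = 1
(r3,c1) = 4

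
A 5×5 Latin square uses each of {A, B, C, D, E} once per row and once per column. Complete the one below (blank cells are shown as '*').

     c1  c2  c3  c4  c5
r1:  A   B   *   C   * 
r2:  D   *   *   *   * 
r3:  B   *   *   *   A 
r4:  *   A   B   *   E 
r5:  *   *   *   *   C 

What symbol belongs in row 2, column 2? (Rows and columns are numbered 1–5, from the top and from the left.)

E

row 1 has {A,B,C}; column 5 has {A,C,E} — only D is left for (r1,c5).
row 2 has {D}; column 5 has {A,C,D,E} — only B is left for (r2,c5).
row 4 has {A,B,E}; column 1 has {A,B,D} — only C is left for (r4,c1).
row 4 has {A,B,C,E}; column 4 has {C} — only D is left for (r4,c4).
row 5 has {C}; column 1 has {A,B,C,D} — only E is left for (r5,c1).
row 5 has {C,E}; column 2 has {A,B} — only D is left for (r5,c2).
row 5 has {C,D,E}; column 3 has {B} — only A is left for (r5,c3).
row 5 has {A,C,D,E}; column 4 has {C,D} — only B is left for (r5,c4).
row 1 has {A,B,C,D}; column 3 has {A,B} — only E is left for (r1,c3).
row 2 has {B,D}; column 3 has {A,B,E} — only C is left for (r2,c3).
row 3 has {A,B}; column 3 has {A,B,C,E} — only D is left for (r3,c3).
row 3 has {A,B,D}; column 4 has {B,C,D} — only E is left for (r3,c4).
row 2 has {B,C,D}; column 2 has {A,B,D} — only E is left for (r2,c2).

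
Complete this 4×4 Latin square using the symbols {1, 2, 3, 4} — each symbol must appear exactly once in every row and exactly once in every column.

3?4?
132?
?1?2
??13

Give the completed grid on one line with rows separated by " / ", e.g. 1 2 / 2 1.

row 1 has {3,4}; column 2 has {1,3} — only 2 is left for (r1,c2).
row 1 has {2,3,4}; column 4 has {2,3} — only 1 is left for (r1,c4).
row 2 has {1,2,3}; column 4 has {1,2,3} — only 4 is left for (r2,c4).
row 3 has {1,2}; column 1 has {1,3} — only 4 is left for (r3,c1).
row 3 has {1,2,4}; column 3 has {1,2,4} — only 3 is left for (r3,c3).
row 4 has {1,3}; column 1 has {1,3,4} — only 2 is left for (r4,c1).
row 4 has {1,2,3}; column 2 has {1,2,3} — only 4 is left for (r4,c2).

3 2 4 1 / 1 3 2 4 / 4 1 3 2 / 2 4 1 3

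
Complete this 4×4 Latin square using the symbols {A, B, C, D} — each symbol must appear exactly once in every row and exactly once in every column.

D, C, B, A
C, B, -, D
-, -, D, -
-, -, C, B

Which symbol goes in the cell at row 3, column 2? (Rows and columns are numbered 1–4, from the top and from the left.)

Cell (r2,c3): row 2 has {B,C,D}; column 3 has {B,C,D} → A.
Cell (r3,c2): row 3 has {D}; column 2 has {B,C} → A.

A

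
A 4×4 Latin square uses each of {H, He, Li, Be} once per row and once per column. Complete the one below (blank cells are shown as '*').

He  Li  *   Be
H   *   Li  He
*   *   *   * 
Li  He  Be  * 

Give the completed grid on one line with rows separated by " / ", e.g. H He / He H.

At row 1, column 3: row 1 has {He,Li,Be}; column 3 has {Li,Be}; that leaves H.
At row 2, column 2: row 2 has {H,He,Li}; column 2 has {He,Li}; that leaves Be.
At row 3, column 1: row 3 is empty so far; column 1 has {H,He,Li}; that leaves Be.
At row 3, column 2: row 3 has {Be}; column 2 has {He,Li,Be}; that leaves H.
At row 3, column 3: row 3 has {H,Be}; column 3 has {H,Li,Be}; that leaves He.
At row 3, column 4: row 3 has {H,He,Be}; column 4 has {He,Be}; that leaves Li.
At row 4, column 4: row 4 has {He,Li,Be}; column 4 has {He,Li,Be}; that leaves H.

He Li H Be / H Be Li He / Be H He Li / Li He Be H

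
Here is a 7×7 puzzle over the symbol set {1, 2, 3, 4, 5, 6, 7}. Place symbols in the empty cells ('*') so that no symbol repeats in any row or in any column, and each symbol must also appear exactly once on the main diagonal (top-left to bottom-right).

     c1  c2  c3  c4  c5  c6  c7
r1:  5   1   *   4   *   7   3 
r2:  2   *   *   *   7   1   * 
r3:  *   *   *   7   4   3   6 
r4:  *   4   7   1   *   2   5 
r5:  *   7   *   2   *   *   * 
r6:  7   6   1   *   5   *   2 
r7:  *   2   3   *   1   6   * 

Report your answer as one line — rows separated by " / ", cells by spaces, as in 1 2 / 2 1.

row 2 has {1,2,7}; column 2 has {1,2,4,6,7}; the diagonal has {1,5} — only 3 is left for (r2,c2).
row 2 has {1,2,3,7}; column 7 has {2,3,5,6} — only 4 is left for (r2,c7).
row 3 has {3,4,6,7}; column 1 has {2,5,7} — only 1 is left for (r3,c1).
row 3 has {1,3,4,6,7}; column 2 has {1,2,3,4,6,7} — only 5 is left for (r3,c2).
row 3 has {1,3,4,5,6,7}; column 3 has {1,3,7}; the diagonal has {1,3,5} — only 2 is left for (r3,c3).
row 5 has {2,7}; column 5 has {1,4,5,7}; the diagonal has {1,2,3,5} — only 6 is left for (r5,c5).
row 5 has {2,6,7}; column 7 has {2,3,4,5,6} — only 1 is left for (r5,c7).
row 6 has {1,2,5,6,7}; column 4 has {1,2,4,7} — only 3 is left for (r6,c4).
row 6 has {1,2,3,5,6,7}; column 6 has {1,2,3,6,7}; the diagonal has {1,2,3,5,6} — only 4 is left for (r6,c6).
row 7 has {1,2,3,6}; column 1 has {1,2,5,7} — only 4 is left for (r7,c1).
row 7 has {1,2,3,4,6}; column 4 has {1,2,3,4,7} — only 5 is left for (r7,c4).
row 7 has {1,2,3,4,5,6}; column 7 has {1,2,3,4,5,6}; the diagonal has {1,2,3,4,5,6} — only 7 is left for (r7,c7).
row 1 has {1,3,4,5,7}; column 3 has {1,2,3,7} — only 6 is left for (r1,c3).
row 1 has {1,3,4,5,6,7}; column 5 has {1,4,5,6,7} — only 2 is left for (r1,c5).
row 2 has {1,2,3,4,7}; column 3 has {1,2,3,6,7} — only 5 is left for (r2,c3).
row 2 has {1,2,3,4,5,7}; column 4 has {1,2,3,4,5,7} — only 6 is left for (r2,c4).
row 4 has {1,2,4,5,7}; column 5 has {1,2,4,5,6,7} — only 3 is left for (r4,c5).
row 5 has {1,2,6,7}; column 1 has {1,2,4,5,7} — only 3 is left for (r5,c1).
row 5 has {1,2,3,6,7}; column 3 has {1,2,3,5,6,7} — only 4 is left for (r5,c3).
row 5 has {1,2,3,4,6,7}; column 6 has {1,2,3,4,6,7} — only 5 is left for (r5,c6).
row 4 has {1,2,3,4,5,7}; column 1 has {1,2,3,4,5,7} — only 6 is left for (r4,c1).

5 1 6 4 2 7 3 / 2 3 5 6 7 1 4 / 1 5 2 7 4 3 6 / 6 4 7 1 3 2 5 / 3 7 4 2 6 5 1 / 7 6 1 3 5 4 2 / 4 2 3 5 1 6 7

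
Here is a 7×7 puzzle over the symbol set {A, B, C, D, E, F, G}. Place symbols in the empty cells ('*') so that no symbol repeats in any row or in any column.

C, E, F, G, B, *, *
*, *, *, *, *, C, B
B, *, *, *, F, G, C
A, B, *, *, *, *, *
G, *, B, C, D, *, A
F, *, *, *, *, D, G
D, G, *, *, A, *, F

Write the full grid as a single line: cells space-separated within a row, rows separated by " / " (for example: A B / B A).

(r1,c6) = A
(r1,c7) = D
(r2,c1) = E
(r2,c5) = G
(r4,c7) = E
(r5,c2) = F
(r5,c6) = E
(r7,c6) = B
(r4,c5) = C
(r4,c6) = F
(r6,c5) = E
(r7,c4) = E
(r4,c4) = D
(r7,c3) = C
(r3,c4) = A
(r4,c3) = G
(r6,c3) = A
(r6,c4) = B
(r2,c3) = D
(r2,c4) = F
(r3,c2) = D
(r3,c3) = E
(r6,c2) = C
(r2,c2) = A

C E F G B A D / E A D F G C B / B D E A F G C / A B G D C F E / G F B C D E A / F C A B E D G / D G C E A B F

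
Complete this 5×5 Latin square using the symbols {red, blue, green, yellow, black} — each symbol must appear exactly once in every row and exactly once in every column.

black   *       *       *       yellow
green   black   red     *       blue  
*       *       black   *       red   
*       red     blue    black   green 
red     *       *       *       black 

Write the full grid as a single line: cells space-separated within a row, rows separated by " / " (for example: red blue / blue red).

row 1 has {yellow,black}; column 3 has {red,blue,black} — only green is left for (r1,c3).
row 2 has {red,blue,green,black}; column 4 has {black} — only yellow is left for (r2,c4).
row 4 has {red,blue,green,black}; column 1 has {red,green,black} — only yellow is left for (r4,c1).
row 5 has {red,black}; column 3 has {red,blue,green,black} — only yellow is left for (r5,c3).
row 1 has {green,yellow,black}; column 2 has {red,black} — only blue is left for (r1,c2).
row 1 has {blue,green,yellow,black}; column 4 has {yellow,black} — only red is left for (r1,c4).
row 3 has {red,black}; column 1 has {red,green,yellow,black} — only blue is left for (r3,c1).
row 3 has {red,blue,black}; column 4 has {red,yellow,black} — only green is left for (r3,c4).
row 5 has {red,yellow,black}; column 2 has {red,blue,black} — only green is left for (r5,c2).
row 5 has {red,green,yellow,black}; column 4 has {red,green,yellow,black} — only blue is left for (r5,c4).
row 3 has {red,blue,green,black}; column 2 has {red,blue,green,black} — only yellow is left for (r3,c2).

black blue green red yellow / green black red yellow blue / blue yellow black green red / yellow red blue black green / red green yellow blue black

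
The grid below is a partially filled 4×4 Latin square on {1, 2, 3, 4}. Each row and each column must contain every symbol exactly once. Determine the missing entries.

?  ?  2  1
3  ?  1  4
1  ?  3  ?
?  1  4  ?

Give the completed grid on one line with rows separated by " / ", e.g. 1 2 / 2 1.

At row 1, column 1: row 1 has {1,2}; column 1 has {1,3}; that leaves 4.
At row 1, column 2: row 1 has {1,2,4}; column 2 has {1}; that leaves 3.
At row 2, column 2: row 2 has {1,3,4}; column 2 has {1,3}; that leaves 2.
At row 3, column 2: row 3 has {1,3}; column 2 has {1,2,3}; that leaves 4.
At row 3, column 4: row 3 has {1,3,4}; column 4 has {1,4}; that leaves 2.
At row 4, column 1: row 4 has {1,4}; column 1 has {1,3,4}; that leaves 2.
At row 4, column 4: row 4 has {1,2,4}; column 4 has {1,2,4}; that leaves 3.

4 3 2 1 / 3 2 1 4 / 1 4 3 2 / 2 1 4 3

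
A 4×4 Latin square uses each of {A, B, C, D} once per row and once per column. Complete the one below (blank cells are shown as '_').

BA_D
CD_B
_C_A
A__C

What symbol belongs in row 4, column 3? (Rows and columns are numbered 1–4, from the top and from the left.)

D

At row 1, column 3: row 1 has {A,B,D}; column 3 is empty so far; that leaves C.
At row 2, column 3: row 2 has {B,C,D}; column 3 has {C}; that leaves A.
At row 3, column 1: row 3 has {A,C}; column 1 has {A,B,C}; that leaves D.
At row 3, column 3: row 3 has {A,C,D}; column 3 has {A,C}; that leaves B.
At row 4, column 2: row 4 has {A,C}; column 2 has {A,C,D}; that leaves B.
At row 4, column 3: row 4 has {A,B,C}; column 3 has {A,B,C}; that leaves D.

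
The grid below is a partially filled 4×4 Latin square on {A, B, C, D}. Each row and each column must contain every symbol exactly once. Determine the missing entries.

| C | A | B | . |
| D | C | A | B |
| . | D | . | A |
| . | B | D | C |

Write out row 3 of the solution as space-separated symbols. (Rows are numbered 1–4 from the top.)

B D C A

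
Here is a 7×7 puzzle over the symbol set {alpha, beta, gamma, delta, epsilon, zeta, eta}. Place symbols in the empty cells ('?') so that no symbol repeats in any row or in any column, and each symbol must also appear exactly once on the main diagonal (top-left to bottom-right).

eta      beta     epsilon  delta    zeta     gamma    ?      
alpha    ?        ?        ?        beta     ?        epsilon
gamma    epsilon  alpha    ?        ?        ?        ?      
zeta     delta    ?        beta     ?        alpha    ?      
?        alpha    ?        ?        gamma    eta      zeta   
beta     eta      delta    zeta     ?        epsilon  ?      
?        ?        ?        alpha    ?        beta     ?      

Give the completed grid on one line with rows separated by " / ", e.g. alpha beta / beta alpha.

(r1,c7) = alpha
(r2,c2) = zeta
(r2,c6) = delta
(r3,c4) = eta
(r3,c5) = delta
(r3,c6) = zeta
(r3,c7) = beta
(r5,c3) = beta
(r5,c4) = epsilon
(r6,c5) = alpha
(r6,c7) = gamma
(r7,c2) = gamma
(r7,c7) = delta
(r2,c4) = gamma
(r4,c7) = eta
(r5,c1) = delta
(r7,c1) = epsilon
(r7,c5) = eta
(r2,c3) = eta
(r4,c3) = gamma
(r4,c5) = epsilon
(r7,c3) = zeta

eta beta epsilon delta zeta gamma alpha / alpha zeta eta gamma beta delta epsilon / gamma epsilon alpha eta delta zeta beta / zeta delta gamma beta epsilon alpha eta / delta alpha beta epsilon gamma eta zeta / beta eta delta zeta alpha epsilon gamma / epsilon gamma zeta alpha eta beta delta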